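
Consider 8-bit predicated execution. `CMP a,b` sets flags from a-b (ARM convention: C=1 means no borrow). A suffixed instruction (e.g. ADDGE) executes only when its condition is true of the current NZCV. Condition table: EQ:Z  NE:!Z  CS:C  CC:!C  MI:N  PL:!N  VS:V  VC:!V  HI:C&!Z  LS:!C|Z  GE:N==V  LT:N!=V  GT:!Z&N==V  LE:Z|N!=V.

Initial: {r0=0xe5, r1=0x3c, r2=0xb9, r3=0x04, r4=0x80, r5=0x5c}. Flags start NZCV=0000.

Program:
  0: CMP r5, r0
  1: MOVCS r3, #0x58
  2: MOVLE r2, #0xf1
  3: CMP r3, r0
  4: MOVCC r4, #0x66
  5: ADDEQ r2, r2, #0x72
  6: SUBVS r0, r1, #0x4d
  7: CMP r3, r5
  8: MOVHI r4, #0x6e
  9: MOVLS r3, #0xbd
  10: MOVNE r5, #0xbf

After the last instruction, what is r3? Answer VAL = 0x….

0: ✓ CMP  NZCV=0000
1: · MOVCS
2: · MOVLE
3: ✓ CMP  NZCV=0000
4: ✓ MOVCC  r4←0x66
5: · ADDEQ
6: · SUBVS
7: ✓ CMP  NZCV=1000
8: · MOVHI
9: ✓ MOVLS  r3←0xbd
10: ✓ MOVNE  r5←0xbf

VAL = 0xbd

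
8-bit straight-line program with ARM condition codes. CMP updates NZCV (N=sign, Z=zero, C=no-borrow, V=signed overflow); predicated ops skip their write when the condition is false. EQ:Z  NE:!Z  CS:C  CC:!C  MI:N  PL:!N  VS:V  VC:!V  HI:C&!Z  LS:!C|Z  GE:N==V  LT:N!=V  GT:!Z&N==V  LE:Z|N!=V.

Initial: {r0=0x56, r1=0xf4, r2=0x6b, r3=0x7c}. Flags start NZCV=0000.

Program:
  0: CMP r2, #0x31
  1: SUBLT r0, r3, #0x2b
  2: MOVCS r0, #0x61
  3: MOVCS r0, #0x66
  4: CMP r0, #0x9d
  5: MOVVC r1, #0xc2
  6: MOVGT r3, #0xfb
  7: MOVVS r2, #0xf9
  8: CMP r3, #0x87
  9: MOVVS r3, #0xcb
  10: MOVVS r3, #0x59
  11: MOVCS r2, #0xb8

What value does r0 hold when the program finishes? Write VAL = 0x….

[0] flags=0010 → (cmp)
[1] flags=0010 LT?F → skip
[2] flags=0010 CS?T → r0=0x61
[3] flags=0010 CS?T → r0=0x66
[4] flags=1001 → (cmp)
[5] flags=1001 VC?F → skip
[6] flags=1001 GT?T → r3=0xfb
[7] flags=1001 VS?T → r2=0xf9
[8] flags=0010 → (cmp)
[9] flags=0010 VS?F → skip
[10] flags=0010 VS?F → skip
[11] flags=0010 CS?T → r2=0xb8

VAL = 0x66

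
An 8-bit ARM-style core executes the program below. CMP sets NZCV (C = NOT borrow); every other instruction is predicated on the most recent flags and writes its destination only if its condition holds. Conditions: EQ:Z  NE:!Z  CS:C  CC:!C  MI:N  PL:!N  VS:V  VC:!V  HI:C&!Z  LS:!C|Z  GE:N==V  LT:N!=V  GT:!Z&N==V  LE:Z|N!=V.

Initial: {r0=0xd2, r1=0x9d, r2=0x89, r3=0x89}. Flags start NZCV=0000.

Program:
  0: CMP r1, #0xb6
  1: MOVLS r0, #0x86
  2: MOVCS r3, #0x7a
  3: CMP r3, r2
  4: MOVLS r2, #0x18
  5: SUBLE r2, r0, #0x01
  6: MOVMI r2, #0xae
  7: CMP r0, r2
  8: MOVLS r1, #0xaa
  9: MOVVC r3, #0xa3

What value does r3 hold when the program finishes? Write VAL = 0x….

[0] flags=1000 → (cmp)
[1] flags=1000 LS?T → r0=0x86
[2] flags=1000 CS?F → skip
[3] flags=0110 → (cmp)
[4] flags=0110 LS?T → r2=0x18
[5] flags=0110 LE?T → r2=0x85
[6] flags=0110 MI?F → skip
[7] flags=0010 → (cmp)
[8] flags=0010 LS?F → skip
[9] flags=0010 VC?T → r3=0xa3

VAL = 0xa3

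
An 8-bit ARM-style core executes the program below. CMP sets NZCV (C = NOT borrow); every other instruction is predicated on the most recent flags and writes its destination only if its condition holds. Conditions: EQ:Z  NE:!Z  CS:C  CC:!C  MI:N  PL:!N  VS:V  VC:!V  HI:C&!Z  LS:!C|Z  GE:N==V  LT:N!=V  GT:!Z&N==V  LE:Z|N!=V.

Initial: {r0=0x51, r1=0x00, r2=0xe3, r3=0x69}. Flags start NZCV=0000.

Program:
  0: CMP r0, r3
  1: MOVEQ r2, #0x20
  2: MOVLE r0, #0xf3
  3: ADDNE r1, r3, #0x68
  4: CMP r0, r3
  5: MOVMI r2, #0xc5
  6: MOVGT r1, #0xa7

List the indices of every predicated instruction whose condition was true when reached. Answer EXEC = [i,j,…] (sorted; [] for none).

0: ✓ CMP  NZCV=1000
1: · MOVEQ
2: ✓ MOVLE  r0←0xf3
3: ✓ ADDNE  r1←0xd1
4: ✓ CMP  NZCV=1010
5: ✓ MOVMI  r2←0xc5
6: · MOVGT

EXEC = [2,3,5]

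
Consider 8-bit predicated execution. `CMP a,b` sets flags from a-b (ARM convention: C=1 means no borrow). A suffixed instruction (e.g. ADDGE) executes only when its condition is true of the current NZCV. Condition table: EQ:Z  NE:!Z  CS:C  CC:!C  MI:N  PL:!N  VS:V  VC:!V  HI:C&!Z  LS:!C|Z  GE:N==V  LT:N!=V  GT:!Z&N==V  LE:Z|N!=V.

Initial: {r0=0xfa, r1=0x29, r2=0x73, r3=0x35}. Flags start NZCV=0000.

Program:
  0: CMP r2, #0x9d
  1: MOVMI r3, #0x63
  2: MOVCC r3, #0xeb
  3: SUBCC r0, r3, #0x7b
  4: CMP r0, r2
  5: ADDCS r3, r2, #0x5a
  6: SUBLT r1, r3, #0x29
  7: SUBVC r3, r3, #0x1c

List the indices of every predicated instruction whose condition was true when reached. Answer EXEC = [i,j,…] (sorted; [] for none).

0: ✓ CMP  NZCV=1001
1: ✓ MOVMI  r3←0x63
2: ✓ MOVCC  r3←0xeb
3: ✓ SUBCC  r0←0x70
4: ✓ CMP  NZCV=1000
5: · ADDCS
6: ✓ SUBLT  r1←0xc2
7: ✓ SUBVC  r3←0xcf

EXEC = [1,2,3,6,7]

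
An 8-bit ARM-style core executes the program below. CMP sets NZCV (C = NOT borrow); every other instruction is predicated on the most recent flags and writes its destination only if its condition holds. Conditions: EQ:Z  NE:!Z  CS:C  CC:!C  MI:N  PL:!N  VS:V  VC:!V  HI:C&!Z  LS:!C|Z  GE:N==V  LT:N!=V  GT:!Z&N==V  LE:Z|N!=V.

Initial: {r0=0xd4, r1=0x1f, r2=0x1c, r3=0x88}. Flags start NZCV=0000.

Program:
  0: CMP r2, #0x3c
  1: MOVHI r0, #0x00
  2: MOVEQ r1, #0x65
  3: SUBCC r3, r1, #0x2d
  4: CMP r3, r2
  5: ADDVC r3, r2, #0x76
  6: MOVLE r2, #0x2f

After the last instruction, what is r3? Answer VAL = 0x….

VAL = 0x92

[0] flags=1000 → (cmp)
[1] flags=1000 HI?F → skip
[2] flags=1000 EQ?F → skip
[3] flags=1000 CC?T → r3=0xf2
[4] flags=1010 → (cmp)
[5] flags=1010 VC?T → r3=0x92
[6] flags=1010 LE?T → r2=0x2f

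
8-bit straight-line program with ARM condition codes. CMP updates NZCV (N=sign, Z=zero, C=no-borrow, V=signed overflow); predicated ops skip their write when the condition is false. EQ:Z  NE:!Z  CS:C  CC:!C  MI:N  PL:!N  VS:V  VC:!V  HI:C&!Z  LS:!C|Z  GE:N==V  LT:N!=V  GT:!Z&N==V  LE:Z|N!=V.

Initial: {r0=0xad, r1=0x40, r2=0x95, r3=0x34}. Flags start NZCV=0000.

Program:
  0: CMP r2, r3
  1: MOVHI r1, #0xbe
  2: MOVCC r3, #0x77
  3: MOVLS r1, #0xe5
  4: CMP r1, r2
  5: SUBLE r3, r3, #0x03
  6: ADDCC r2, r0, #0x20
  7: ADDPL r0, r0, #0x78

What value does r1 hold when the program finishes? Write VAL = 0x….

VAL = 0xbe

0: ✓ CMP  NZCV=0011
1: ✓ MOVHI  r1←0xbe
2: · MOVCC
3: · MOVLS
4: ✓ CMP  NZCV=0010
5: · SUBLE
6: · ADDCC
7: ✓ ADDPL  r0←0x25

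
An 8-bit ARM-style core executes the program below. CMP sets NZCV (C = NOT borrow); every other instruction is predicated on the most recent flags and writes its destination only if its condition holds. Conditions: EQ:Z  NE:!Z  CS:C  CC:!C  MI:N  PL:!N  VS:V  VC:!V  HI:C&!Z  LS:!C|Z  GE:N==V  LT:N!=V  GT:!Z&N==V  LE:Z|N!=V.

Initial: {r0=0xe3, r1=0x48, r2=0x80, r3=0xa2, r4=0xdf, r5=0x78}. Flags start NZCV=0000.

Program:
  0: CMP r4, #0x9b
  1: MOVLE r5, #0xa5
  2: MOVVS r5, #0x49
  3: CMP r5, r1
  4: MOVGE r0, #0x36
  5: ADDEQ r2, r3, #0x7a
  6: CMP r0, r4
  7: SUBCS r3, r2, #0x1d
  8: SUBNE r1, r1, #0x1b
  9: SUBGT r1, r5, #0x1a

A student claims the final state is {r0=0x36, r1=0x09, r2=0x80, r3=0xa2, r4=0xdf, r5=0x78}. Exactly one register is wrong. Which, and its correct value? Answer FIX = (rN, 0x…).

0: ✓ CMP  NZCV=0010
1: · MOVLE
2: · MOVVS
3: ✓ CMP  NZCV=0010
4: ✓ MOVGE  r0←0x36
5: · ADDEQ
6: ✓ CMP  NZCV=0000
7: · SUBCS
8: ✓ SUBNE  r1←0x2d
9: ✓ SUBGT  r1←0x5e

FIX = (r1, 0x5e)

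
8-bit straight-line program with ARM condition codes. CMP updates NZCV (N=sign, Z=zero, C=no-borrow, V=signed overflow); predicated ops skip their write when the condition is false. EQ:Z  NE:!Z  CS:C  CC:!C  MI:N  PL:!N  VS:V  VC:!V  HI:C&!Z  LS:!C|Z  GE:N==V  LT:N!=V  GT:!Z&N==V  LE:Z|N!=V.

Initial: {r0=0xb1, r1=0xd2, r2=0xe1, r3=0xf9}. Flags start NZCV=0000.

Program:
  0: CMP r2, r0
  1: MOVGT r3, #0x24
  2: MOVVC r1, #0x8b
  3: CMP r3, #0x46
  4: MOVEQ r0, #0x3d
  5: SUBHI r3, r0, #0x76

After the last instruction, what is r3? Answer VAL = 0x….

VAL = 0x24

[0] flags=0010 → (cmp)
[1] flags=0010 GT?T → r3=0x24
[2] flags=0010 VC?T → r1=0x8b
[3] flags=1000 → (cmp)
[4] flags=1000 EQ?F → skip
[5] flags=1000 HI?F → skip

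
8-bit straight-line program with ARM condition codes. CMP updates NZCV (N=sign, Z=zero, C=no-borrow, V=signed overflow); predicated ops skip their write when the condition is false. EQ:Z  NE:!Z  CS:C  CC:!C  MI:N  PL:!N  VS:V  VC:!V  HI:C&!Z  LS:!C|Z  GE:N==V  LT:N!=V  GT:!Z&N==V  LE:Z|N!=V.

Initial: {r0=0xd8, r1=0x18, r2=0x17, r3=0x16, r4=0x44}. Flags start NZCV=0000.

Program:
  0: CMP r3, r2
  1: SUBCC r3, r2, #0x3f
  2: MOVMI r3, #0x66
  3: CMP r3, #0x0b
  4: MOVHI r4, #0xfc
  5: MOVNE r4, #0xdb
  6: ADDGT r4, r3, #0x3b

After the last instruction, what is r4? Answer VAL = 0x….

0: ✓ CMP  NZCV=1000
1: ✓ SUBCC  r3←0xd8
2: ✓ MOVMI  r3←0x66
3: ✓ CMP  NZCV=0010
4: ✓ MOVHI  r4←0xfc
5: ✓ MOVNE  r4←0xdb
6: ✓ ADDGT  r4←0xa1

VAL = 0xa1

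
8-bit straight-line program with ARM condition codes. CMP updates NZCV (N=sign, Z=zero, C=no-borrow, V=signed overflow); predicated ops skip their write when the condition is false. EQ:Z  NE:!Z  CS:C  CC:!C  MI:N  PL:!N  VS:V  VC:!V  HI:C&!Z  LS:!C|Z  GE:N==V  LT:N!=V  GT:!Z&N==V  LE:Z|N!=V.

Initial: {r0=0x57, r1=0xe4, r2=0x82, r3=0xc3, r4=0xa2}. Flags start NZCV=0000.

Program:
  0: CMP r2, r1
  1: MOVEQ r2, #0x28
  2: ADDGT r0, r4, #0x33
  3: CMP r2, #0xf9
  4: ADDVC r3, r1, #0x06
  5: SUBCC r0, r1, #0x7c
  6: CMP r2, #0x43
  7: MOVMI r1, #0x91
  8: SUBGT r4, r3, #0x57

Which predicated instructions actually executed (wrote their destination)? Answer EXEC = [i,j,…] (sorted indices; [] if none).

0: ✓ CMP  NZCV=1000
1: · MOVEQ
2: · ADDGT
3: ✓ CMP  NZCV=1000
4: ✓ ADDVC  r3←0xea
5: ✓ SUBCC  r0←0x68
6: ✓ CMP  NZCV=0011
7: · MOVMI
8: · SUBGT

EXEC = [4,5]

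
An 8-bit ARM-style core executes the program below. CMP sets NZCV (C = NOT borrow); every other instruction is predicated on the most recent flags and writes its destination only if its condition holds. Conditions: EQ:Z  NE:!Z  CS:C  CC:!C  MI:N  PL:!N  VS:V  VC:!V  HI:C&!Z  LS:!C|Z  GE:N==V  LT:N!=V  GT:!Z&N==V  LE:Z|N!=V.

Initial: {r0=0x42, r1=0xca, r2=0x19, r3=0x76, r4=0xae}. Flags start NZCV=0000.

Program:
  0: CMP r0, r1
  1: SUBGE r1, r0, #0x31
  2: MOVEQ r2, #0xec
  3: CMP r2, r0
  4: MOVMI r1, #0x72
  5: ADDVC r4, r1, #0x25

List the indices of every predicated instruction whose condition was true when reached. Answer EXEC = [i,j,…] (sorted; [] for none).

EXEC = [1,4,5]

[0] flags=0000 → (cmp)
[1] flags=0000 GE?T → r1=0x11
[2] flags=0000 EQ?F → skip
[3] flags=1000 → (cmp)
[4] flags=1000 MI?T → r1=0x72
[5] flags=1000 VC?T → r4=0x97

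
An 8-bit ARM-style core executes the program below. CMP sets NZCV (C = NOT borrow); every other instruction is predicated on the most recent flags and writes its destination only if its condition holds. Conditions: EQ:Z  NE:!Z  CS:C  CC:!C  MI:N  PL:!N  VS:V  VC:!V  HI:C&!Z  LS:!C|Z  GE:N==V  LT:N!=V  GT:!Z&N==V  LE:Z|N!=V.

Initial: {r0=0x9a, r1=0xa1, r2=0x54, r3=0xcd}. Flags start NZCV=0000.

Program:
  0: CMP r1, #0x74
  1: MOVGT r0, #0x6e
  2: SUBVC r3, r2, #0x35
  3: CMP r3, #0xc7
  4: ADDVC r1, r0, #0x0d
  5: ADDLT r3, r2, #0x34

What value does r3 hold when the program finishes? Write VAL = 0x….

VAL = 0xcd

0: ✓ CMP  NZCV=0011
1: · MOVGT
2: · SUBVC
3: ✓ CMP  NZCV=0010
4: ✓ ADDVC  r1←0xa7
5: · ADDLT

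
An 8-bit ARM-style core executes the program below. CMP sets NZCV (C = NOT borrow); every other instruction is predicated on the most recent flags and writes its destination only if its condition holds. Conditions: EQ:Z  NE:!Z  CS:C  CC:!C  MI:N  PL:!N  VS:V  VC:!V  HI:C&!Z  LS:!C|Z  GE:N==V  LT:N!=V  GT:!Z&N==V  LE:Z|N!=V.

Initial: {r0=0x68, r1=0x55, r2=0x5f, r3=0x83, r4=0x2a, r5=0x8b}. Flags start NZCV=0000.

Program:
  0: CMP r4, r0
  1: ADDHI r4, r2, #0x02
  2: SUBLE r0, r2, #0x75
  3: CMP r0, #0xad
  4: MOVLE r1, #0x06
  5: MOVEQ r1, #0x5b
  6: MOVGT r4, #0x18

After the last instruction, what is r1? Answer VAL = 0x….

0: ✓ CMP  NZCV=1000
1: · ADDHI
2: ✓ SUBLE  r0←0xea
3: ✓ CMP  NZCV=0010
4: · MOVLE
5: · MOVEQ
6: ✓ MOVGT  r4←0x18

VAL = 0x55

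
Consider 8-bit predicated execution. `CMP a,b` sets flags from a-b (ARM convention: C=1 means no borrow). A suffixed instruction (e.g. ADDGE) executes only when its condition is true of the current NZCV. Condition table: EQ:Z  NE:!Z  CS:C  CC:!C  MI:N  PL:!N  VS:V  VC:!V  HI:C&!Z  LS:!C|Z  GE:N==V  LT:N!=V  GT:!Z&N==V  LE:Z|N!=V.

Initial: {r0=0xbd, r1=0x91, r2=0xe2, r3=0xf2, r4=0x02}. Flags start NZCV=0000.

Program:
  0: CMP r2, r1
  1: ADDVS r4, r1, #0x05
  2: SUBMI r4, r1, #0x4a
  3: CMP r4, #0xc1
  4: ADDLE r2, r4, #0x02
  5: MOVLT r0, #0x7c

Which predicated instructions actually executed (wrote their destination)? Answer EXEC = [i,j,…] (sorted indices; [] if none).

[0] flags=0010 → (cmp)
[1] flags=0010 VS?F → skip
[2] flags=0010 MI?F → skip
[3] flags=0000 → (cmp)
[4] flags=0000 LE?F → skip
[5] flags=0000 LT?F → skip

EXEC = []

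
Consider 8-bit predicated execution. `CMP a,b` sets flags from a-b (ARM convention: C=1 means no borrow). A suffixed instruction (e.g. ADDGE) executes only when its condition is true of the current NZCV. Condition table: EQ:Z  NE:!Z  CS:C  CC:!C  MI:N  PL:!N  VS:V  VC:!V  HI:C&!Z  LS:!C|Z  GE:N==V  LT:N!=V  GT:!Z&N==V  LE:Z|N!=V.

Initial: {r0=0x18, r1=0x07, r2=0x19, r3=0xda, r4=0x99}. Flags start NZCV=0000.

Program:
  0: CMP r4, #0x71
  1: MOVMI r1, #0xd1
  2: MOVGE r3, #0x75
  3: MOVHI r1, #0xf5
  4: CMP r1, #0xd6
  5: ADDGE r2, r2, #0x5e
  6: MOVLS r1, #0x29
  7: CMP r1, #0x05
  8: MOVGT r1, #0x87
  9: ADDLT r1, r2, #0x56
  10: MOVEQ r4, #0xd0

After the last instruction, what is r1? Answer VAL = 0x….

0: ✓ CMP  NZCV=0011
1: · MOVMI
2: · MOVGE
3: ✓ MOVHI  r1←0xf5
4: ✓ CMP  NZCV=0010
5: ✓ ADDGE  r2←0x77
6: · MOVLS
7: ✓ CMP  NZCV=1010
8: · MOVGT
9: ✓ ADDLT  r1←0xcd
10: · MOVEQ

VAL = 0xcd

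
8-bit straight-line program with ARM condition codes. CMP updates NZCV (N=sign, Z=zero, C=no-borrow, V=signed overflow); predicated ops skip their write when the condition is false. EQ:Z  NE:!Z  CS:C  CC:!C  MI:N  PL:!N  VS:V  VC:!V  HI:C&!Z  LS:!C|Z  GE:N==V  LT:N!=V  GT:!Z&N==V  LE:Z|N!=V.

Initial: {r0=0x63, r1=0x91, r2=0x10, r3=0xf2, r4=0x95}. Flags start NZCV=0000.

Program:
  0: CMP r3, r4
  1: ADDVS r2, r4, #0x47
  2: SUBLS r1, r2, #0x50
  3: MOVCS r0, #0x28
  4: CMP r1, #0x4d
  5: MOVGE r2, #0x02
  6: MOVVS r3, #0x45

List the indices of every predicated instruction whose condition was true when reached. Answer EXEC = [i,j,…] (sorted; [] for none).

[0] flags=0010 → (cmp)
[1] flags=0010 VS?F → skip
[2] flags=0010 LS?F → skip
[3] flags=0010 CS?T → r0=0x28
[4] flags=0011 → (cmp)
[5] flags=0011 GE?F → skip
[6] flags=0011 VS?T → r3=0x45

EXEC = [3,6]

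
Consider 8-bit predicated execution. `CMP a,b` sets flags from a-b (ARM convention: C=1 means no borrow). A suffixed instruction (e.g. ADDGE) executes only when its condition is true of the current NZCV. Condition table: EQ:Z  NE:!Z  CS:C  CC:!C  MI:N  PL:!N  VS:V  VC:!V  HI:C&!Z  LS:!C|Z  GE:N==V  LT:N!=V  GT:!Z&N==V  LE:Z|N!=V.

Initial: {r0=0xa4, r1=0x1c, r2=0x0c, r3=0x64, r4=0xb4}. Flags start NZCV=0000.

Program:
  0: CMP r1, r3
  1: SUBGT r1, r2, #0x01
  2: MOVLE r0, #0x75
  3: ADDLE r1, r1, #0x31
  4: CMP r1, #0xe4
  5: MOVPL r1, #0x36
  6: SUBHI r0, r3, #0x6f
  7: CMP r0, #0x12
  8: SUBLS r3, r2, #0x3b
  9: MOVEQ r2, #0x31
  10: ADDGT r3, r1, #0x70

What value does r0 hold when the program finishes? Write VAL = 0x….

VAL = 0x75

[0] flags=1000 → (cmp)
[1] flags=1000 GT?F → skip
[2] flags=1000 LE?T → r0=0x75
[3] flags=1000 LE?T → r1=0x4d
[4] flags=0000 → (cmp)
[5] flags=0000 PL?T → r1=0x36
[6] flags=0000 HI?F → skip
[7] flags=0010 → (cmp)
[8] flags=0010 LS?F → skip
[9] flags=0010 EQ?F → skip
[10] flags=0010 GT?T → r3=0xa6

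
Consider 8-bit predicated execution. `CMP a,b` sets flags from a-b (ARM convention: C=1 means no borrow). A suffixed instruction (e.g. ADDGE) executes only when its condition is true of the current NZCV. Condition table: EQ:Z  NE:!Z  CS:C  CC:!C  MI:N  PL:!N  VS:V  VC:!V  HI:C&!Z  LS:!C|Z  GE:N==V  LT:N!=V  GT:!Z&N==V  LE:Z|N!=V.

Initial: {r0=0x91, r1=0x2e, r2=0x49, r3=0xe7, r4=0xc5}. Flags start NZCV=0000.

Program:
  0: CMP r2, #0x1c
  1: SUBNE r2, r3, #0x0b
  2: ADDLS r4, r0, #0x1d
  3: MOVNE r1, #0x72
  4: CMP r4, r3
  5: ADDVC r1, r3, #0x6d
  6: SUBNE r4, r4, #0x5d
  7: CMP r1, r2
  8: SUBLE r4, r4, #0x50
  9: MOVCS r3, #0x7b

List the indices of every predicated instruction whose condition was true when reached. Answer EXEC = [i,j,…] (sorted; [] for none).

[0] flags=0010 → (cmp)
[1] flags=0010 NE?T → r2=0xdc
[2] flags=0010 LS?F → skip
[3] flags=0010 NE?T → r1=0x72
[4] flags=1000 → (cmp)
[5] flags=1000 VC?T → r1=0x54
[6] flags=1000 NE?T → r4=0x68
[7] flags=0000 → (cmp)
[8] flags=0000 LE?F → skip
[9] flags=0000 CS?F → skip

EXEC = [1,3,5,6]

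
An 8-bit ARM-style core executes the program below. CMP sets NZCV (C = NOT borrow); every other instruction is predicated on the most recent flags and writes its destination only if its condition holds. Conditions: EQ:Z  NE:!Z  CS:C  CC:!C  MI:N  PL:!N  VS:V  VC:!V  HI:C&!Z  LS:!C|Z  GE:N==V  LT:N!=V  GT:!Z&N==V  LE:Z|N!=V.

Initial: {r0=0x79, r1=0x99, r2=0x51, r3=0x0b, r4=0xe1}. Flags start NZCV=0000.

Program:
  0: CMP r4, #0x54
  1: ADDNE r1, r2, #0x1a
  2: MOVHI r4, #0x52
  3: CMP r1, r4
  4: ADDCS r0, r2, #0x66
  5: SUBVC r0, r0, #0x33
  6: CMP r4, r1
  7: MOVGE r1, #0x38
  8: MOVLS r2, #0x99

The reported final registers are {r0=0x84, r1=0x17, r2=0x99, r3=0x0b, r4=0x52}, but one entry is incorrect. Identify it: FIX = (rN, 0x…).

[0] flags=1010 → (cmp)
[1] flags=1010 NE?T → r1=0x6b
[2] flags=1010 HI?T → r4=0x52
[3] flags=0010 → (cmp)
[4] flags=0010 CS?T → r0=0xb7
[5] flags=0010 VC?T → r0=0x84
[6] flags=1000 → (cmp)
[7] flags=1000 GE?F → skip
[8] flags=1000 LS?T → r2=0x99

FIX = (r1, 0x6b)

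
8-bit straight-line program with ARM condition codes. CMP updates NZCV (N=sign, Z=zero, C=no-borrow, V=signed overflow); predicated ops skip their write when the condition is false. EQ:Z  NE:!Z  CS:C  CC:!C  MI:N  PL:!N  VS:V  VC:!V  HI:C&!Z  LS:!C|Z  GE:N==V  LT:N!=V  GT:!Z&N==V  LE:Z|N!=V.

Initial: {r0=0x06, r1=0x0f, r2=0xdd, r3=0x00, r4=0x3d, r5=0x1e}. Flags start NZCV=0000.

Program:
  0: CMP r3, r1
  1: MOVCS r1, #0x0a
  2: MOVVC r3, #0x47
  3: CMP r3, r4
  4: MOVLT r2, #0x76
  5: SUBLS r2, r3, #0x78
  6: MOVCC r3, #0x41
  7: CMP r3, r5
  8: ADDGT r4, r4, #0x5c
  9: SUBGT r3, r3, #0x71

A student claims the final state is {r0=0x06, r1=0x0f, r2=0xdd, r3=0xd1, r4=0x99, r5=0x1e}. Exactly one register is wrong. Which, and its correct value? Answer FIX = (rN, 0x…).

0: ✓ CMP  NZCV=1000
1: · MOVCS
2: ✓ MOVVC  r3←0x47
3: ✓ CMP  NZCV=0010
4: · MOVLT
5: · SUBLS
6: · MOVCC
7: ✓ CMP  NZCV=0010
8: ✓ ADDGT  r4←0x99
9: ✓ SUBGT  r3←0xd6

FIX = (r3, 0xd6)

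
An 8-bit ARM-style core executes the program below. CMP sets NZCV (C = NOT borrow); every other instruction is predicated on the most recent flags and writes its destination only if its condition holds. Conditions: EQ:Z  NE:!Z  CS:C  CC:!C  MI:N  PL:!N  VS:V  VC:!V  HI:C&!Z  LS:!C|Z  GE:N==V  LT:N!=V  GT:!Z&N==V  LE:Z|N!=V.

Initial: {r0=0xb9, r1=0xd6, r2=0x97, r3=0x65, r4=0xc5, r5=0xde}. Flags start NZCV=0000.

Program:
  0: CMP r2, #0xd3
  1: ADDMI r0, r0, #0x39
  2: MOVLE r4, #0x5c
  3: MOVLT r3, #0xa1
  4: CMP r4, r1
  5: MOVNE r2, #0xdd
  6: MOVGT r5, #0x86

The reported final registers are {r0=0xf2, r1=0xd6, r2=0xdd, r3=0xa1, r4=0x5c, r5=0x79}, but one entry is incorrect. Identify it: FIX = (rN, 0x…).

FIX = (r5, 0x86)

[0] flags=1000 → (cmp)
[1] flags=1000 MI?T → r0=0xf2
[2] flags=1000 LE?T → r4=0x5c
[3] flags=1000 LT?T → r3=0xa1
[4] flags=1001 → (cmp)
[5] flags=1001 NE?T → r2=0xdd
[6] flags=1001 GT?T → r5=0x86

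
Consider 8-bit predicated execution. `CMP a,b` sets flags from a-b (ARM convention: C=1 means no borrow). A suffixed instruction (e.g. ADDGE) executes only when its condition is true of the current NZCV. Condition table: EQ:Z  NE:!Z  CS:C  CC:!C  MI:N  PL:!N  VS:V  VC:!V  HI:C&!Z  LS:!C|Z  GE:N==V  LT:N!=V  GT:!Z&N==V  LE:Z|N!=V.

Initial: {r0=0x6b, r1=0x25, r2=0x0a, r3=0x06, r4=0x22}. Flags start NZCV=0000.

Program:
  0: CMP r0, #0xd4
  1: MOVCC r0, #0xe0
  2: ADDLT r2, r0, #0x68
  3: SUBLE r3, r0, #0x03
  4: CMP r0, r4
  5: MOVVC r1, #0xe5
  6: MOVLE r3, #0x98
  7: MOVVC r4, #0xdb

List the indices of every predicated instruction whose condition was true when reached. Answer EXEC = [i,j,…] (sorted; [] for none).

EXEC = [1,5,6,7]

0: ✓ CMP  NZCV=1001
1: ✓ MOVCC  r0←0xe0
2: · ADDLT
3: · SUBLE
4: ✓ CMP  NZCV=1010
5: ✓ MOVVC  r1←0xe5
6: ✓ MOVLE  r3←0x98
7: ✓ MOVVC  r4←0xdb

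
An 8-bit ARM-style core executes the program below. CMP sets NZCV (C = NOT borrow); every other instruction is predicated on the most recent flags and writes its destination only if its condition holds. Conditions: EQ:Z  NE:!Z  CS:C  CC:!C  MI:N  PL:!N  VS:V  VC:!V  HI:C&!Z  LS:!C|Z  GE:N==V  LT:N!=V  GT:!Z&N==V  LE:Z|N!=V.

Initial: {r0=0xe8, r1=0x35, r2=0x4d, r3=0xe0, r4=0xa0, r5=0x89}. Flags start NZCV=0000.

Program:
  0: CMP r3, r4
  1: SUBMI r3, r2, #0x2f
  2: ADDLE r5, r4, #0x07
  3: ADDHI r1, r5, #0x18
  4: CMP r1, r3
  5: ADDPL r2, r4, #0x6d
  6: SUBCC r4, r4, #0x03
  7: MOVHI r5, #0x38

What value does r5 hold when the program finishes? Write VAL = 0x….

VAL = 0x89

[0] flags=0010 → (cmp)
[1] flags=0010 MI?F → skip
[2] flags=0010 LE?F → skip
[3] flags=0010 HI?T → r1=0xa1
[4] flags=1000 → (cmp)
[5] flags=1000 PL?F → skip
[6] flags=1000 CC?T → r4=0x9d
[7] flags=1000 HI?F → skip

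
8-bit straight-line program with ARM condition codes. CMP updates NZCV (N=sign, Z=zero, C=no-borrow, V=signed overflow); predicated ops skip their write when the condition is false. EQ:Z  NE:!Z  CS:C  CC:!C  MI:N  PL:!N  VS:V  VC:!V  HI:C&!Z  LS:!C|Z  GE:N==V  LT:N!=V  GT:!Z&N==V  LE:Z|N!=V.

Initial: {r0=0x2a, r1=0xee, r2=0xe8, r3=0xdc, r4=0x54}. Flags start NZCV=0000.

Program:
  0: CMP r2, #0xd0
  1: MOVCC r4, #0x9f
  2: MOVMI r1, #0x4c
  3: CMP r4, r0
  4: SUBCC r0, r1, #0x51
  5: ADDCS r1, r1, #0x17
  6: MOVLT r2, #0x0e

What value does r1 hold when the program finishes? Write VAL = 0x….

VAL = 0x05

0: ✓ CMP  NZCV=0010
1: · MOVCC
2: · MOVMI
3: ✓ CMP  NZCV=0010
4: · SUBCC
5: ✓ ADDCS  r1←0x05
6: · MOVLT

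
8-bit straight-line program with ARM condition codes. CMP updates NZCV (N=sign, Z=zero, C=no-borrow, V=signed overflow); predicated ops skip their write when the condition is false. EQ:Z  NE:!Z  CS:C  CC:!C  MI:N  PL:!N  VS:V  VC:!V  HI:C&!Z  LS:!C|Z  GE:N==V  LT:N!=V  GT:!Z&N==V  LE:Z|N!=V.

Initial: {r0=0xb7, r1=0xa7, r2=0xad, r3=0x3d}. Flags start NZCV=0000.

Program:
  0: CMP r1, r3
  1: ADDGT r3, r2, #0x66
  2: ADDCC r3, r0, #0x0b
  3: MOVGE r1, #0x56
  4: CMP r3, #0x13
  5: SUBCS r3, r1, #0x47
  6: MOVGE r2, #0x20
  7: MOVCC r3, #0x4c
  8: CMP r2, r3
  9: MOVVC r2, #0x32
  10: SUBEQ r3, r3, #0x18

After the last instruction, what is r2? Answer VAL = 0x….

0: ✓ CMP  NZCV=0011
1: · ADDGT
2: · ADDCC
3: · MOVGE
4: ✓ CMP  NZCV=0010
5: ✓ SUBCS  r3←0x60
6: ✓ MOVGE  r2←0x20
7: · MOVCC
8: ✓ CMP  NZCV=1000
9: ✓ MOVVC  r2←0x32
10: · SUBEQ

VAL = 0x32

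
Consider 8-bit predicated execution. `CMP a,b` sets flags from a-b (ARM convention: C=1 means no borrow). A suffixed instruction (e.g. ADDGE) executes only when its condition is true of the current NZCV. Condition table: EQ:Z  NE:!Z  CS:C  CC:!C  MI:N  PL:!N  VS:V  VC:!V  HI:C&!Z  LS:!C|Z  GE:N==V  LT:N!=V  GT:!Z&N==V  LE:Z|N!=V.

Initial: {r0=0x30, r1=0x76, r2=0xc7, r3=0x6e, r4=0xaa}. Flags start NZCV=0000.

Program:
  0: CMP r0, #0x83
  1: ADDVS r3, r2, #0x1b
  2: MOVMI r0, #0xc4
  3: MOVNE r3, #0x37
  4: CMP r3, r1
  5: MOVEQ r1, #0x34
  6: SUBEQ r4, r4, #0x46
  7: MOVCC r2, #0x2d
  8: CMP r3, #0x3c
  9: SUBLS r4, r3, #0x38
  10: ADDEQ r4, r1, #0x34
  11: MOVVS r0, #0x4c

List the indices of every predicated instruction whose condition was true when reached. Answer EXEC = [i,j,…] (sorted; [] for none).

EXEC = [1,2,3,7,9]

[0] flags=1001 → (cmp)
[1] flags=1001 VS?T → r3=0xe2
[2] flags=1001 MI?T → r0=0xc4
[3] flags=1001 NE?T → r3=0x37
[4] flags=1000 → (cmp)
[5] flags=1000 EQ?F → skip
[6] flags=1000 EQ?F → skip
[7] flags=1000 CC?T → r2=0x2d
[8] flags=1000 → (cmp)
[9] flags=1000 LS?T → r4=0xff
[10] flags=1000 EQ?F → skip
[11] flags=1000 VS?F → skip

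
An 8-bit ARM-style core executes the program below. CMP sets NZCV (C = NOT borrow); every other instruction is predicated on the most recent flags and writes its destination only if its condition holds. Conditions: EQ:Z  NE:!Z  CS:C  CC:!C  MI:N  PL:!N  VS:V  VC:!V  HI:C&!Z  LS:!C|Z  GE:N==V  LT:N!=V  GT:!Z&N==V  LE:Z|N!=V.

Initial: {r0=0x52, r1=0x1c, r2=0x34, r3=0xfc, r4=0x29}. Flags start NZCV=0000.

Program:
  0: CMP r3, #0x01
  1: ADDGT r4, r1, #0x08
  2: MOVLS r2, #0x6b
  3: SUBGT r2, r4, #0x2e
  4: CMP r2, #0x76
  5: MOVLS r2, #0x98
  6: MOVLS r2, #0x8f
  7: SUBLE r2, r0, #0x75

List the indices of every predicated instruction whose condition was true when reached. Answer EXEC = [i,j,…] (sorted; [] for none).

[0] flags=1010 → (cmp)
[1] flags=1010 GT?F → skip
[2] flags=1010 LS?F → skip
[3] flags=1010 GT?F → skip
[4] flags=1000 → (cmp)
[5] flags=1000 LS?T → r2=0x98
[6] flags=1000 LS?T → r2=0x8f
[7] flags=1000 LE?T → r2=0xdd

EXEC = [5,6,7]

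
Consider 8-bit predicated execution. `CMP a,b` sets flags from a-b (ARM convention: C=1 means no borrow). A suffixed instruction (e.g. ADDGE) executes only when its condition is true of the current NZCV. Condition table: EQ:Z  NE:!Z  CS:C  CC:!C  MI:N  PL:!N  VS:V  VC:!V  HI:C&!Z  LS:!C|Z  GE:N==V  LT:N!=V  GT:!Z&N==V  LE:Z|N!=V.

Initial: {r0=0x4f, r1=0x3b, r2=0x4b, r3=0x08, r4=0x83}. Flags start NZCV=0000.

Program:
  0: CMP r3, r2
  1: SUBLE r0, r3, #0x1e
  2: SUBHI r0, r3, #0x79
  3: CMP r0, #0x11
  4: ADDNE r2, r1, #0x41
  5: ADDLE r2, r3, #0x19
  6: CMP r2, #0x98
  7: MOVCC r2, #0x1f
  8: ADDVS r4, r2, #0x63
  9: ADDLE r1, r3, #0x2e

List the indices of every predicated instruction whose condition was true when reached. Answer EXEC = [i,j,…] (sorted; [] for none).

EXEC = [1,4,5,7,8]

[0] flags=1000 → (cmp)
[1] flags=1000 LE?T → r0=0xea
[2] flags=1000 HI?F → skip
[3] flags=1010 → (cmp)
[4] flags=1010 NE?T → r2=0x7c
[5] flags=1010 LE?T → r2=0x21
[6] flags=1001 → (cmp)
[7] flags=1001 CC?T → r2=0x1f
[8] flags=1001 VS?T → r4=0x82
[9] flags=1001 LE?F → skip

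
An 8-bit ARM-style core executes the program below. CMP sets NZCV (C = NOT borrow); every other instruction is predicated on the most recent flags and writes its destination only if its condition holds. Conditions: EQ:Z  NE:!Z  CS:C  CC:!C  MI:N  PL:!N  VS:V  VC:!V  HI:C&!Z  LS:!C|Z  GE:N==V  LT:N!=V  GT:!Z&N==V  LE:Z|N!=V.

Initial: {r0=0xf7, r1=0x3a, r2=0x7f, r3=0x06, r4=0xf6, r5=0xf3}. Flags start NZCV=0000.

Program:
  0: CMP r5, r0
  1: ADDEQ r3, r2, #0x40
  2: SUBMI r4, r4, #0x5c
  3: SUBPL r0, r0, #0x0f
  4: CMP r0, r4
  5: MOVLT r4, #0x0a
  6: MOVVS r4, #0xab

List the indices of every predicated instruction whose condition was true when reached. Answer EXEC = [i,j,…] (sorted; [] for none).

EXEC = [2]

[0] flags=1000 → (cmp)
[1] flags=1000 EQ?F → skip
[2] flags=1000 MI?T → r4=0x9a
[3] flags=1000 PL?F → skip
[4] flags=0010 → (cmp)
[5] flags=0010 LT?F → skip
[6] flags=0010 VS?F → skip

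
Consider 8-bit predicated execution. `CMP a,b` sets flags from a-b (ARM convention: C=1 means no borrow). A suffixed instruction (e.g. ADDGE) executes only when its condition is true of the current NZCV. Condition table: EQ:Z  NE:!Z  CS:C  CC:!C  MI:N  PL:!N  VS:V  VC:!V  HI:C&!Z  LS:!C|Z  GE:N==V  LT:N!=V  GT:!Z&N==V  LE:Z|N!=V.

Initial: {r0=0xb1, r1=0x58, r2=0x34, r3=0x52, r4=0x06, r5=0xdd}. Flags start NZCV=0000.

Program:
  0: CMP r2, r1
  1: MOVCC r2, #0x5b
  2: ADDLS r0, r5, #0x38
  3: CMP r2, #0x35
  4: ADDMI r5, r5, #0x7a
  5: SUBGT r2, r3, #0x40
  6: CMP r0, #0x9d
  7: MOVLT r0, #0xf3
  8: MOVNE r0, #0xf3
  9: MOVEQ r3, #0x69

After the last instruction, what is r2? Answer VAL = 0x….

[0] flags=1000 → (cmp)
[1] flags=1000 CC?T → r2=0x5b
[2] flags=1000 LS?T → r0=0x15
[3] flags=0010 → (cmp)
[4] flags=0010 MI?F → skip
[5] flags=0010 GT?T → r2=0x12
[6] flags=0000 → (cmp)
[7] flags=0000 LT?F → skip
[8] flags=0000 NE?T → r0=0xf3
[9] flags=0000 EQ?F → skip

VAL = 0x12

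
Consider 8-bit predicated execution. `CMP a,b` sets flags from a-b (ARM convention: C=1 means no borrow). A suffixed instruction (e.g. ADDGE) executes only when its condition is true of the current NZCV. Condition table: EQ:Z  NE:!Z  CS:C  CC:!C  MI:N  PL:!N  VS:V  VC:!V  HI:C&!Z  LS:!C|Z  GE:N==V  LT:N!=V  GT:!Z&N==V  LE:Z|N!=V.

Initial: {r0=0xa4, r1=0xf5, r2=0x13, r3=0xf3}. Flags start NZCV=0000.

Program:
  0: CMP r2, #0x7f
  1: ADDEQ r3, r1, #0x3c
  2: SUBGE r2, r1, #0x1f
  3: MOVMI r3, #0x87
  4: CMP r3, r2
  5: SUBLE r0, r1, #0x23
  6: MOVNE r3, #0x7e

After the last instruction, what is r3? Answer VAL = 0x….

VAL = 0x7e

0: ✓ CMP  NZCV=1000
1: · ADDEQ
2: · SUBGE
3: ✓ MOVMI  r3←0x87
4: ✓ CMP  NZCV=0011
5: ✓ SUBLE  r0←0xd2
6: ✓ MOVNE  r3←0x7e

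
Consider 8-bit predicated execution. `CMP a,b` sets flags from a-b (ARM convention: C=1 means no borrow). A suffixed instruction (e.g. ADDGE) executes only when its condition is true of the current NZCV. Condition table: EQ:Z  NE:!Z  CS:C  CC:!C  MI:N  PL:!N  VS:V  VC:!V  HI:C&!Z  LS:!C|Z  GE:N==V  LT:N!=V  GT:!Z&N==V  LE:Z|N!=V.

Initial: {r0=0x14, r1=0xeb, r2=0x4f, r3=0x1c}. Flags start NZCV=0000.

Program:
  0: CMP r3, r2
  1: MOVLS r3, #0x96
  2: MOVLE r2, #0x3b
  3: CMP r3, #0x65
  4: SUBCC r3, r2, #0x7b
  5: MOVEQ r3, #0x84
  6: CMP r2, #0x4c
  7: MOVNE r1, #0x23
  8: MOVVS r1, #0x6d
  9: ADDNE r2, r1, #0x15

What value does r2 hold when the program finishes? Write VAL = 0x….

VAL = 0x38

0: ✓ CMP  NZCV=1000
1: ✓ MOVLS  r3←0x96
2: ✓ MOVLE  r2←0x3b
3: ✓ CMP  NZCV=0011
4: · SUBCC
5: · MOVEQ
6: ✓ CMP  NZCV=1000
7: ✓ MOVNE  r1←0x23
8: · MOVVS
9: ✓ ADDNE  r2←0x38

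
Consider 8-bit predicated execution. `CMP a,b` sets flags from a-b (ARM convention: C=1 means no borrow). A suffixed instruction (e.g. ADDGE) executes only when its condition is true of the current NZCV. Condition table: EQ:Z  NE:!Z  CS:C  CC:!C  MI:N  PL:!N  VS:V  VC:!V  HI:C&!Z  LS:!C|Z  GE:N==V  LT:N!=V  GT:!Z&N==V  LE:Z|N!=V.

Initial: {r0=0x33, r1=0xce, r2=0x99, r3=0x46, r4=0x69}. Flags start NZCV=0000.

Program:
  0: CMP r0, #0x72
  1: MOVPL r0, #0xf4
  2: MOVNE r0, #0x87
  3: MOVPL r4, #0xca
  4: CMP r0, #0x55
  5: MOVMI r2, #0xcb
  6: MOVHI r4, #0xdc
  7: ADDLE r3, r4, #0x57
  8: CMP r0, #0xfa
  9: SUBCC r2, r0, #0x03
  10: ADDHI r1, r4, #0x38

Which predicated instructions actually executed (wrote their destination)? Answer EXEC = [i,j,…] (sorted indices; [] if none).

[0] flags=1000 → (cmp)
[1] flags=1000 PL?F → skip
[2] flags=1000 NE?T → r0=0x87
[3] flags=1000 PL?F → skip
[4] flags=0011 → (cmp)
[5] flags=0011 MI?F → skip
[6] flags=0011 HI?T → r4=0xdc
[7] flags=0011 LE?T → r3=0x33
[8] flags=1000 → (cmp)
[9] flags=1000 CC?T → r2=0x84
[10] flags=1000 HI?F → skip

EXEC = [2,6,7,9]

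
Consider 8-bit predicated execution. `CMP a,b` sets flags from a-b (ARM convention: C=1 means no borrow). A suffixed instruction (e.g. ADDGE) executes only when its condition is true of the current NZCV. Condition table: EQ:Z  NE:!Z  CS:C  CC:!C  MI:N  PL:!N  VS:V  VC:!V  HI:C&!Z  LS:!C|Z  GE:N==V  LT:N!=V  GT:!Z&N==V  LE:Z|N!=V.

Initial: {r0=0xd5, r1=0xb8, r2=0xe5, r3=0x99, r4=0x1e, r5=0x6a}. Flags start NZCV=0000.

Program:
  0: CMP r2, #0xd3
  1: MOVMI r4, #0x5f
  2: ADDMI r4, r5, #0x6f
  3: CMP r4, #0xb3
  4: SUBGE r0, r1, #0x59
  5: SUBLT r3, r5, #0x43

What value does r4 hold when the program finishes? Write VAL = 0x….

[0] flags=0010 → (cmp)
[1] flags=0010 MI?F → skip
[2] flags=0010 MI?F → skip
[3] flags=0000 → (cmp)
[4] flags=0000 GE?T → r0=0x5f
[5] flags=0000 LT?F → skip

VAL = 0x1e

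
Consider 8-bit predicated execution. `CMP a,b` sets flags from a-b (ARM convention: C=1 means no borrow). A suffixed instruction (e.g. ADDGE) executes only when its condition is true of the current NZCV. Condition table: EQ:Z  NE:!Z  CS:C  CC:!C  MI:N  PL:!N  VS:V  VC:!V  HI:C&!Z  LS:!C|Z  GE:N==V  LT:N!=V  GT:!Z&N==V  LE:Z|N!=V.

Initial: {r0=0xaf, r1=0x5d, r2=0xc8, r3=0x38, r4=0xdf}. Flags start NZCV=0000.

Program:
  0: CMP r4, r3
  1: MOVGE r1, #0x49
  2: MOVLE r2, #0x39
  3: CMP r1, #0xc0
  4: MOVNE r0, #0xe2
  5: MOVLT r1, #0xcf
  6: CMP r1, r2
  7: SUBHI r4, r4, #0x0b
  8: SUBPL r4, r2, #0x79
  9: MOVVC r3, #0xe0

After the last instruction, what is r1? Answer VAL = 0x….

VAL = 0x5d

0: ✓ CMP  NZCV=1010
1: · MOVGE
2: ✓ MOVLE  r2←0x39
3: ✓ CMP  NZCV=1001
4: ✓ MOVNE  r0←0xe2
5: · MOVLT
6: ✓ CMP  NZCV=0010
7: ✓ SUBHI  r4←0xd4
8: ✓ SUBPL  r4←0xc0
9: ✓ MOVVC  r3←0xe0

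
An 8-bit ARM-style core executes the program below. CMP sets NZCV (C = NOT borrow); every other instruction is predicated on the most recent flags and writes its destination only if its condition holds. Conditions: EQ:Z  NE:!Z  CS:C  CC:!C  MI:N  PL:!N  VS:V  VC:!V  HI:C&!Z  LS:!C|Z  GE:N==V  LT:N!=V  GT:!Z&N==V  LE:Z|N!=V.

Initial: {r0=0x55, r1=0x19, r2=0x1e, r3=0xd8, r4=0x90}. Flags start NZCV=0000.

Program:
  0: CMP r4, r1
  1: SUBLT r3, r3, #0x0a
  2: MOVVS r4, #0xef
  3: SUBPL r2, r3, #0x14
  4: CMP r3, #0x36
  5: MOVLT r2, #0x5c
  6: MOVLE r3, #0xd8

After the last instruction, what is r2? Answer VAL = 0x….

0: ✓ CMP  NZCV=0011
1: ✓ SUBLT  r3←0xce
2: ✓ MOVVS  r4←0xef
3: ✓ SUBPL  r2←0xba
4: ✓ CMP  NZCV=1010
5: ✓ MOVLT  r2←0x5c
6: ✓ MOVLE  r3←0xd8

VAL = 0x5c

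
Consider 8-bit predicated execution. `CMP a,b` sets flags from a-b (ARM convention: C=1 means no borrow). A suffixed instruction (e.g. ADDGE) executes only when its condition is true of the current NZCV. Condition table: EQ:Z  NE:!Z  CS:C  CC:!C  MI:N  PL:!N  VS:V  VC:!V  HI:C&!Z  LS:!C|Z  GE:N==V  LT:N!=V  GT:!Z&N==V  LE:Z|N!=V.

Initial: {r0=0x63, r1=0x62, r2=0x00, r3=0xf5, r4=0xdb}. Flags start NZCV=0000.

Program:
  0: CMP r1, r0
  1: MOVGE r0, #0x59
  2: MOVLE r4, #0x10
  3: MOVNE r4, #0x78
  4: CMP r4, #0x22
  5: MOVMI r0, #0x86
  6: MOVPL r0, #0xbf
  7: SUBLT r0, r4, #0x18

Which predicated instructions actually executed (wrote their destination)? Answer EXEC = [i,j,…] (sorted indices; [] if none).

[0] flags=1000 → (cmp)
[1] flags=1000 GE?F → skip
[2] flags=1000 LE?T → r4=0x10
[3] flags=1000 NE?T → r4=0x78
[4] flags=0010 → (cmp)
[5] flags=0010 MI?F → skip
[6] flags=0010 PL?T → r0=0xbf
[7] flags=0010 LT?F → skip

EXEC = [2,3,6]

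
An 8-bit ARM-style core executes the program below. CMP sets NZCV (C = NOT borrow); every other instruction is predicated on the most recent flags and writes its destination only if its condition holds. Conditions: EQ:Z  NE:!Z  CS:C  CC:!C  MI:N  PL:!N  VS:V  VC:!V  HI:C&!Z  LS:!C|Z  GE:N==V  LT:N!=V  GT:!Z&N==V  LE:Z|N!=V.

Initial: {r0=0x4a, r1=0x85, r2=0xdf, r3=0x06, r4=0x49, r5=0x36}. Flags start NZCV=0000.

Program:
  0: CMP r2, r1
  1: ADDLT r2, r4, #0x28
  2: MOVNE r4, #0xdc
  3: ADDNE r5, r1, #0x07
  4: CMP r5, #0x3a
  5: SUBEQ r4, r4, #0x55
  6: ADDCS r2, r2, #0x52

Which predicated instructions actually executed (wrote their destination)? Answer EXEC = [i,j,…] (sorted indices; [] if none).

EXEC = [2,3,6]

0: ✓ CMP  NZCV=0010
1: · ADDLT
2: ✓ MOVNE  r4←0xdc
3: ✓ ADDNE  r5←0x8c
4: ✓ CMP  NZCV=0011
5: · SUBEQ
6: ✓ ADDCS  r2←0x31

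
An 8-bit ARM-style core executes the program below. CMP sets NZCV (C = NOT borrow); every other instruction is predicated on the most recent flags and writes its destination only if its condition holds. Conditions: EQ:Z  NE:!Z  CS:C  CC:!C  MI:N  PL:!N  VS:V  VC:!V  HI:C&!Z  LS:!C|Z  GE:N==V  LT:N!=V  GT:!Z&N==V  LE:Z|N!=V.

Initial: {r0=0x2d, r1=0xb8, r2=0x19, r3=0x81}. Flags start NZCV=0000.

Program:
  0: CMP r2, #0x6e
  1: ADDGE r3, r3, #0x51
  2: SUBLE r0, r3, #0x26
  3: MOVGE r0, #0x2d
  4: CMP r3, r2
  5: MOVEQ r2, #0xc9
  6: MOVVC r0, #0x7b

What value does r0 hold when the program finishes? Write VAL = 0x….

0: ✓ CMP  NZCV=1000
1: · ADDGE
2: ✓ SUBLE  r0←0x5b
3: · MOVGE
4: ✓ CMP  NZCV=0011
5: · MOVEQ
6: · MOVVC

VAL = 0x5b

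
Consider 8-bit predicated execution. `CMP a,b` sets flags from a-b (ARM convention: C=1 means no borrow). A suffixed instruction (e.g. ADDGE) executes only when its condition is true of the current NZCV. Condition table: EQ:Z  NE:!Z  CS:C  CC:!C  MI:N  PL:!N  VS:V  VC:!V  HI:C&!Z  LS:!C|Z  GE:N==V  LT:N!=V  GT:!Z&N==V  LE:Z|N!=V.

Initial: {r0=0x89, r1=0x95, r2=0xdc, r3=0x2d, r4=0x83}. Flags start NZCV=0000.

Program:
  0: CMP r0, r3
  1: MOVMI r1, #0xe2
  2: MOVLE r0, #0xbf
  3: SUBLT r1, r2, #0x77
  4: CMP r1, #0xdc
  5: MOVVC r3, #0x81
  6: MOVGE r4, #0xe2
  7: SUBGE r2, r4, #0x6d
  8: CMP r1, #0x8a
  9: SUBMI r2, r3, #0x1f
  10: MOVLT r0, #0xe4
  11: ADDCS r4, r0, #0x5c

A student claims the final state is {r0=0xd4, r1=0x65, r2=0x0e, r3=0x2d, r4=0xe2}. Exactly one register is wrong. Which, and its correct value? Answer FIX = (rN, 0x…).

FIX = (r0, 0xbf)

[0] flags=0011 → (cmp)
[1] flags=0011 MI?F → skip
[2] flags=0011 LE?T → r0=0xbf
[3] flags=0011 LT?T → r1=0x65
[4] flags=1001 → (cmp)
[5] flags=1001 VC?F → skip
[6] flags=1001 GE?T → r4=0xe2
[7] flags=1001 GE?T → r2=0x75
[8] flags=1001 → (cmp)
[9] flags=1001 MI?T → r2=0x0e
[10] flags=1001 LT?F → skip
[11] flags=1001 CS?F → skip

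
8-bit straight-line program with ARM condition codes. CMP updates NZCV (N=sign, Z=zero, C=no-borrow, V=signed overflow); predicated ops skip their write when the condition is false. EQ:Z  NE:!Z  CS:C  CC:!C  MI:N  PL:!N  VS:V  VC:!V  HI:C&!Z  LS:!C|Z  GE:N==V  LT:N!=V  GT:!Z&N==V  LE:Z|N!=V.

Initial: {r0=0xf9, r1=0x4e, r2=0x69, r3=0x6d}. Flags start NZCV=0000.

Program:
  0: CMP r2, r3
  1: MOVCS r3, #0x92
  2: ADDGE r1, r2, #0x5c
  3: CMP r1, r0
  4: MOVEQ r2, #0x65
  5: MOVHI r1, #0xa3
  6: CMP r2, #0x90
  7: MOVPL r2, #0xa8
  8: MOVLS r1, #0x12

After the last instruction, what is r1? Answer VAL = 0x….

VAL = 0x12

0: ✓ CMP  NZCV=1000
1: · MOVCS
2: · ADDGE
3: ✓ CMP  NZCV=0000
4: · MOVEQ
5: · MOVHI
6: ✓ CMP  NZCV=1001
7: · MOVPL
8: ✓ MOVLS  r1←0x12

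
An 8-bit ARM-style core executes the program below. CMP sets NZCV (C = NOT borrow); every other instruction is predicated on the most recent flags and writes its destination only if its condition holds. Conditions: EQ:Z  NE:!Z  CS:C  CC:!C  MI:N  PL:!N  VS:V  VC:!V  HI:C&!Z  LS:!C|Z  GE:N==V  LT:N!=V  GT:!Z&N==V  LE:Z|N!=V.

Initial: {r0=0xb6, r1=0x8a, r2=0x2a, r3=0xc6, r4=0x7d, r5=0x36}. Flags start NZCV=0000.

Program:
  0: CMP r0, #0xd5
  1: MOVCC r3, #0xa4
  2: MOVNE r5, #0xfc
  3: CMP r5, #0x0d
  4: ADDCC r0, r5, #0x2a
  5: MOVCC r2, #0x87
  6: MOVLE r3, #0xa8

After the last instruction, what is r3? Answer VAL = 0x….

VAL = 0xa8

0: ✓ CMP  NZCV=1000
1: ✓ MOVCC  r3←0xa4
2: ✓ MOVNE  r5←0xfc
3: ✓ CMP  NZCV=1010
4: · ADDCC
5: · MOVCC
6: ✓ MOVLE  r3←0xa8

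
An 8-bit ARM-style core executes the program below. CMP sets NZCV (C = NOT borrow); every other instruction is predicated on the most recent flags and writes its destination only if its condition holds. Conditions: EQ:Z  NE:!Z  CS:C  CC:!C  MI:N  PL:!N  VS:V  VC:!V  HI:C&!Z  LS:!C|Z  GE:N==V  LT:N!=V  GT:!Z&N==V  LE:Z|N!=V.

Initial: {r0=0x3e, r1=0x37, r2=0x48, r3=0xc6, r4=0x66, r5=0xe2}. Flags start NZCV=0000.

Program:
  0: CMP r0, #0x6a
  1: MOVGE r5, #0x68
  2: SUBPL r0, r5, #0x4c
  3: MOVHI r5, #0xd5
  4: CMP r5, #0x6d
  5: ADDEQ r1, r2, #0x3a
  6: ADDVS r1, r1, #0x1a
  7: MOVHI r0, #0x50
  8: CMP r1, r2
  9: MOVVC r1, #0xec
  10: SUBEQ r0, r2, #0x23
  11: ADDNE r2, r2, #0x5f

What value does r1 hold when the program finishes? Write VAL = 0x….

0: ✓ CMP  NZCV=1000
1: · MOVGE
2: · SUBPL
3: · MOVHI
4: ✓ CMP  NZCV=0011
5: · ADDEQ
6: ✓ ADDVS  r1←0x51
7: ✓ MOVHI  r0←0x50
8: ✓ CMP  NZCV=0010
9: ✓ MOVVC  r1←0xec
10: · SUBEQ
11: ✓ ADDNE  r2←0xa7

VAL = 0xec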